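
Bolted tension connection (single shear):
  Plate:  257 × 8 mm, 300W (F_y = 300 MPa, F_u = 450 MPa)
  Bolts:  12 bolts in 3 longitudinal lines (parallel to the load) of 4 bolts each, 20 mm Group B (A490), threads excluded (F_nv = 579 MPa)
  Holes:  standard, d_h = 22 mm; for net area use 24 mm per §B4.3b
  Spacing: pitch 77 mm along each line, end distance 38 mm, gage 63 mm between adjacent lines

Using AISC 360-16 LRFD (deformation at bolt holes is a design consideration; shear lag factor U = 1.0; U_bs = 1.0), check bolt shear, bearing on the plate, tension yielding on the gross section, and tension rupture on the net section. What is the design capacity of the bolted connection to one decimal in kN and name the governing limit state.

499.5 kN (net-section rupture governs)

Bolt shear: A_b = π(20)²/4 = 314.16 mm². φR_n = 0.75 × 579 × 314.16 × 12 × 1 = 1637.1 kN.
Bearing (8 mm plate, F_u = 450 MPa): end bolts L_c = 38 − 22/2 = 27, R_n = min(1.2×27×8×450, 2.4×20×8×450) = 116.64 kN/bolt; interior L_c = 77 − 22 = 55, R_n = 172.8 kN/bolt. φR_n = 0.75 × (3×116.64 + 9×172.8) = 1428.8 kN.
Tension yield (gross): A_g = 257×8 = 2056 mm². φR_n = 0.90 × 300 × 2056 = 555.1 kN.
Tension rupture (net): A_n = (257 − 3×24)×8 = 1480 mm² (U = 1.0, A_e = A_n). φR_n = 0.75 × 450 × 1480 = 499.5 kN.
Governing: min(1637.1, 1428.8, 555.1, 499.5) = 499.5 kN → net-section rupture.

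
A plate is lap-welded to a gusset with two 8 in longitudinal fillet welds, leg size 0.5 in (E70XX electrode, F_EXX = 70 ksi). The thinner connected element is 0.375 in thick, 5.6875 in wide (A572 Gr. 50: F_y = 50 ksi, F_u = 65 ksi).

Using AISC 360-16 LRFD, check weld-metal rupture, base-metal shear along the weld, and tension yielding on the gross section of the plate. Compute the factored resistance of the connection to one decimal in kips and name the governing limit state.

96.0 kips (gross-section yield governs)

Weld metal: throat = 0.707×0.5 = 0.3535 in, L = 2×8 = 16 in. φR_n = 0.75 × 0.6 × 70 × 0.3535 × 16 = 178.2 kips.
Base metal shear (0.375 in plate): yield φR_n = 1.0×0.6×50×0.375×16 = 180.0 kips; rupture φR_n = 0.75×0.6×65×0.375×16 = 175.5 kips; take 175.5 kips (rupture).
Tension yield (gross): A_g = 5.6875×0.375 = 2.1328 in². φR_n = 0.90 × 50 × 2.1328 = 96.0 kips.
Governing: min(178.2, 175.5, 96.0) = 96.0 kips → gross-section yield.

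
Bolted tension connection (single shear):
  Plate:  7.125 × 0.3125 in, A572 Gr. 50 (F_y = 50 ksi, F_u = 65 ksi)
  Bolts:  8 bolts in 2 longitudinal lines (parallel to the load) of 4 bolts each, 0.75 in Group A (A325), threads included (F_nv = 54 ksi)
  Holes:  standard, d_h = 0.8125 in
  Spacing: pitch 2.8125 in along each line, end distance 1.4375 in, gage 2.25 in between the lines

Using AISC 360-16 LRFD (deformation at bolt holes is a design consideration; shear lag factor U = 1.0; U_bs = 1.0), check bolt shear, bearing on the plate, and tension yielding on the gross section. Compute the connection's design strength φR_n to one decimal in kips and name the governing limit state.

100.2 kips (gross-section yield governs)

Bolt shear: A_b = π(0.75)²/4 = 0.44179 in². φR_n = 0.75 × 54 × 0.44179 × 8 × 1 = 143.1 kips.
Bearing (0.3125 in plate, F_u = 65 ksi): end bolts L_c = 1.4375 − 0.8125/2 = 1.03125, R_n = min(1.2×1.03125×0.3125×65, 2.4×0.75×0.3125×65) = 25.137 kips/bolt; interior L_c = 2.8125 − 0.8125 = 2, R_n = 36.563 kips/bolt. φR_n = 0.75 × (2×25.137 + 6×36.563) = 202.2 kips.
Tension yield (gross): A_g = 7.125×0.3125 = 2.2266 in². φR_n = 0.90 × 50 × 2.2266 = 100.2 kips.
Governing: min(143.1, 202.2, 100.2) = 100.2 kips → gross-section yield.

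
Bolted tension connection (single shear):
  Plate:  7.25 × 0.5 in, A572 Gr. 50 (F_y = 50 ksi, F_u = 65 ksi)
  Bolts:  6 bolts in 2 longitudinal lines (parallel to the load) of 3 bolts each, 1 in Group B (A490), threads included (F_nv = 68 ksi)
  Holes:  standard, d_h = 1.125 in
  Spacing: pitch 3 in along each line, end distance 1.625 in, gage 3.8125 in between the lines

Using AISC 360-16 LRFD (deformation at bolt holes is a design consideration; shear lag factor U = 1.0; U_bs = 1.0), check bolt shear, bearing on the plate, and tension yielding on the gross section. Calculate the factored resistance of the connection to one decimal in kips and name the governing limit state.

163.1 kips (gross-section yield governs)

Bolt shear: A_b = π(1)²/4 = 0.7854 in². φR_n = 0.75 × 68 × 0.7854 × 6 × 1 = 240.3 kips.
Bearing (0.5 in plate, F_u = 65 ksi): end bolts L_c = 1.625 − 1.125/2 = 1.0625, R_n = min(1.2×1.0625×0.5×65, 2.4×1×0.5×65) = 41.438 kips/bolt; interior L_c = 3 − 1.125 = 1.875, R_n = 73.125 kips/bolt. φR_n = 0.75 × (2×41.438 + 4×73.125) = 281.5 kips.
Tension yield (gross): A_g = 7.25×0.5 = 3.625 in². φR_n = 0.90 × 50 × 3.625 = 163.1 kips.
Governing: min(240.3, 281.5, 163.1) = 163.1 kips → gross-section yield.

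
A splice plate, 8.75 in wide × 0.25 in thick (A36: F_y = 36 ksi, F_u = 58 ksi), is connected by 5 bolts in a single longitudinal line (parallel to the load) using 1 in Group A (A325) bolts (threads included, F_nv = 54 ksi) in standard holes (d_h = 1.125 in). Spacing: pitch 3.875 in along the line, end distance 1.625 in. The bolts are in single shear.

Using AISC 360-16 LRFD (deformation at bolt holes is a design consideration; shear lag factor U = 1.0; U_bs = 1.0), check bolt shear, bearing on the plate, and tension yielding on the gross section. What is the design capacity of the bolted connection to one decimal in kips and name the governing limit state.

70.9 kips (gross-section yield governs)

Bolt shear: A_b = π(1)²/4 = 0.7854 in². φR_n = 0.75 × 54 × 0.7854 × 5 × 1 = 159.0 kips.
Bearing (0.25 in plate, F_u = 58 ksi): end bolts L_c = 1.625 − 1.125/2 = 1.0625, R_n = min(1.2×1.0625×0.25×58, 2.4×1×0.25×58) = 18.488 kips/bolt; interior L_c = 3.875 − 1.125 = 2.75, R_n = 34.8 kips/bolt. φR_n = 0.75 × (1×18.488 + 4×34.8) = 118.3 kips.
Tension yield (gross): A_g = 8.75×0.25 = 2.1875 in². φR_n = 0.90 × 36 × 2.1875 = 70.9 kips.
Governing: min(159.0, 118.3, 70.9) = 70.9 kips → gross-section yield.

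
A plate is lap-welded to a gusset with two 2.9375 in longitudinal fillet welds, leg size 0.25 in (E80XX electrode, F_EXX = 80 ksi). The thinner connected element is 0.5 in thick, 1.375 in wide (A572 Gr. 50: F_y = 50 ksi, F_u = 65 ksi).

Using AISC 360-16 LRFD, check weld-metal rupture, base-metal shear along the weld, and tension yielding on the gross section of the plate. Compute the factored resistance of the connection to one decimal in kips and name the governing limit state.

Weld metal: throat = 0.707×0.25 = 0.17675 in, L = 2×2.9375 = 5.875 in. φR_n = 0.75 × 0.6 × 80 × 0.17675 × 5.875 = 37.4 kips.
Base metal shear (0.5 in plate): yield φR_n = 1.0×0.6×50×0.5×5.875 = 88.1 kips; rupture φR_n = 0.75×0.6×65×0.5×5.875 = 85.9 kips; take 85.9 kips (rupture).
Tension yield (gross): A_g = 1.375×0.5 = 0.6875 in². φR_n = 0.90 × 50 × 0.6875 = 30.9 kips.
Governing: min(37.4, 85.9, 30.9) = 30.9 kips → gross-section yield.

30.9 kips (gross-section yield governs)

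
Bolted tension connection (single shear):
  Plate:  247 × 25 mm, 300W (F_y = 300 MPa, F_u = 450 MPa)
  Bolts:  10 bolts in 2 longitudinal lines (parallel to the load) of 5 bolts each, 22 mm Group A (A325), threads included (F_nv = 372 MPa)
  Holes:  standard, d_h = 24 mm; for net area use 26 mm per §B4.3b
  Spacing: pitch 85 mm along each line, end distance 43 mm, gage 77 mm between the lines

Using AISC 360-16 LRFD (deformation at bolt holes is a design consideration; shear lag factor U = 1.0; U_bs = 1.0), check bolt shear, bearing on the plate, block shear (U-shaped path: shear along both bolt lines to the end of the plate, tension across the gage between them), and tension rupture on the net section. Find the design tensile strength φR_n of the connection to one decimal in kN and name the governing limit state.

Bolt shear: A_b = π(22)²/4 = 380.13 mm². φR_n = 0.75 × 372 × 380.13 × 10 × 1 = 1060.6 kN.
Bearing (25 mm plate, F_u = 450 MPa): end bolts L_c = 43 − 24/2 = 31, R_n = min(1.2×31×25×450, 2.4×22×25×450) = 418.5 kN/bolt; interior L_c = 85 − 24 = 61, R_n = 594 kN/bolt. φR_n = 0.75 × (2×418.5 + 8×594) = 4191.8 kN.
Block shear: shear path 2×[43+4×85] = 2×383 mm, A_gv = 19150, A_nv = 2×(383 − 4.5×26)×25 = 13300 mm²; tension across gage: (77 − 1×26)×25 = 1275 mm². R_n = min(0.6×450×13300, 0.6×300×19150) + 1.0×450×1275 = min(3591, 3447) + 573.75 = 4020.8 kN. φR_n = 0.75 × 4020.8 = 3015.6 kN.
Tension rupture (net): A_n = (247 − 2×26)×25 = 4875 mm² (U = 1.0, A_e = A_n). φR_n = 0.75 × 450 × 4875 = 1645.3 kN.
Governing: min(1060.6, 4191.8, 3015.6, 1645.3) = 1060.6 kN → bolt shear.

1060.6 kN (bolt shear governs)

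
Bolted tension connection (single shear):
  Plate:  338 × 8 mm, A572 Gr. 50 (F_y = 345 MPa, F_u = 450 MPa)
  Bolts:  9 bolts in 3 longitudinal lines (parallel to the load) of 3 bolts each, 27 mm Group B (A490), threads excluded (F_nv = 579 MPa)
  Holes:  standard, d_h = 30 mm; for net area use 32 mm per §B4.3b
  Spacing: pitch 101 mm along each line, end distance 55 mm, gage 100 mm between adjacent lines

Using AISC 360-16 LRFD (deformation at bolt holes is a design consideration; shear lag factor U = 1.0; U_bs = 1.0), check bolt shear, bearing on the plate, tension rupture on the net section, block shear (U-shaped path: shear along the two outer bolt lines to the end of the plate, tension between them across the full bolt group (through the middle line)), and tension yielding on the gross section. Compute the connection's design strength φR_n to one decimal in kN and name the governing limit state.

Bolt shear: A_b = π(27)²/4 = 572.56 mm². φR_n = 0.75 × 579 × 572.56 × 9 × 1 = 2237.7 kN.
Bearing (8 mm plate, F_u = 450 MPa): end bolts L_c = 55 − 30/2 = 40, R_n = min(1.2×40×8×450, 2.4×27×8×450) = 172.8 kN/bolt; interior L_c = 101 − 30 = 71, R_n = 233.28 kN/bolt. φR_n = 0.75 × (3×172.8 + 6×233.28) = 1438.6 kN.
Tension rupture (net): A_n = (338 − 3×32)×8 = 1936 mm² (U = 1.0, A_e = A_n). φR_n = 0.75 × 450 × 1936 = 653.4 kN.
Block shear: shear path 2×[55+2×101] = 2×257 mm, A_gv = 4112, A_nv = 2×(257 − 2.5×32)×8 = 2832 mm²; tension across gage: (200 − 2×32)×8 = 1088 mm². R_n = min(0.6×450×2832, 0.6×345×4112) + 1.0×450×1088 = min(764.64, 851.18) + 489.6 = 1254.2 kN. φR_n = 0.75 × 1254.2 = 940.7 kN.
Tension yield (gross): A_g = 338×8 = 2704 mm². φR_n = 0.90 × 345 × 2704 = 839.6 kN.
Governing: min(2237.7, 1438.6, 653.4, 940.7, 839.6) = 653.4 kN → net-section rupture.

653.4 kN (net-section rupture governs)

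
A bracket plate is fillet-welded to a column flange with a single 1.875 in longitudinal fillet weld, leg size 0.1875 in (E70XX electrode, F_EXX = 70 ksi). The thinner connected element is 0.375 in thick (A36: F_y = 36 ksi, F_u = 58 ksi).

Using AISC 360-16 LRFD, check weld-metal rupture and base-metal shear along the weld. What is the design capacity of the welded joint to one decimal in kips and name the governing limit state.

Weld metal: throat = 0.707×0.1875 = 0.13256 in, L = 1.875 in. φR_n = 0.75 × 0.6 × 70 × 0.13256 × 1.875 = 7.8 kips.
Base metal shear (0.375 in plate): yield φR_n = 1.0×0.6×36×0.375×1.875 = 15.2 kips; rupture φR_n = 0.75×0.6×58×0.375×1.875 = 18.4 kips; take 15.2 kips (yield).
Governing: min(7.8, 15.2) = 7.8 kips → weld metal.

7.8 kips (weld metal governs)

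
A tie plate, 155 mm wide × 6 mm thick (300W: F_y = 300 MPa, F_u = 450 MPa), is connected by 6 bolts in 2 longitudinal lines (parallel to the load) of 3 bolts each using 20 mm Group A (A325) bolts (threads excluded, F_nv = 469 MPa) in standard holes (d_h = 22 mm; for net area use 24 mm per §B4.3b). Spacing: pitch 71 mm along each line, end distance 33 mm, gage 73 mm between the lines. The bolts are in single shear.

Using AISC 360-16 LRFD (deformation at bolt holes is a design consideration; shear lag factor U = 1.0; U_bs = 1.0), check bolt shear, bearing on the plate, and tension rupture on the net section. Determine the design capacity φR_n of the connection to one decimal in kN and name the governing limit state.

216.7 kN (net-section rupture governs)

Bolt shear: A_b = π(20)²/4 = 314.16 mm². φR_n = 0.75 × 469 × 314.16 × 6 × 1 = 663.0 kN.
Bearing (6 mm plate, F_u = 450 MPa): end bolts L_c = 33 − 22/2 = 22, R_n = min(1.2×22×6×450, 2.4×20×6×450) = 71.28 kN/bolt; interior L_c = 71 − 22 = 49, R_n = 129.6 kN/bolt. φR_n = 0.75 × (2×71.28 + 4×129.6) = 495.7 kN.
Tension rupture (net): A_n = (155 − 2×24)×6 = 642 mm² (U = 1.0, A_e = A_n). φR_n = 0.75 × 450 × 642 = 216.7 kN.
Governing: min(663.0, 495.7, 216.7) = 216.7 kN → net-section rupture.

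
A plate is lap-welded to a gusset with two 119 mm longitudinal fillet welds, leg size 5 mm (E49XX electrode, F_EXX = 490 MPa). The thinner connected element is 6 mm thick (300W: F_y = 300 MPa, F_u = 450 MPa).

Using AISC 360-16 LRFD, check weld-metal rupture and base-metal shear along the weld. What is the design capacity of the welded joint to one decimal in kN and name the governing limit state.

Weld metal: throat = 0.707×5 = 3.535 mm, L = 2×119 = 238 mm. φR_n = 0.75 × 0.6 × 490 × 3.535 × 238 = 185.5 kN.
Base metal shear (6 mm plate): yield φR_n = 1.0×0.6×300×6×238 = 257.0 kN; rupture φR_n = 0.75×0.6×450×6×238 = 289.2 kN; take 257.0 kN (yield).
Governing: min(185.5, 257.0) = 185.5 kN → weld metal.

185.5 kN (weld metal governs)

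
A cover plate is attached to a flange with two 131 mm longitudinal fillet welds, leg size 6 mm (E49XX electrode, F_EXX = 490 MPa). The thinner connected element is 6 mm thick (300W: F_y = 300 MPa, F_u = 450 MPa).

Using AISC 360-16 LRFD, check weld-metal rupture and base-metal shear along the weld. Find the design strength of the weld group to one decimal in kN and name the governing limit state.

245.1 kN (weld metal governs)

Weld metal: throat = 0.707×6 = 4.242 mm, L = 2×131 = 262 mm. φR_n = 0.75 × 0.6 × 490 × 4.242 × 262 = 245.1 kN.
Base metal shear (6 mm plate): yield φR_n = 1.0×0.6×300×6×262 = 283.0 kN; rupture φR_n = 0.75×0.6×450×6×262 = 318.3 kN; take 283.0 kN (yield).
Governing: min(245.1, 283.0) = 245.1 kN → weld metal.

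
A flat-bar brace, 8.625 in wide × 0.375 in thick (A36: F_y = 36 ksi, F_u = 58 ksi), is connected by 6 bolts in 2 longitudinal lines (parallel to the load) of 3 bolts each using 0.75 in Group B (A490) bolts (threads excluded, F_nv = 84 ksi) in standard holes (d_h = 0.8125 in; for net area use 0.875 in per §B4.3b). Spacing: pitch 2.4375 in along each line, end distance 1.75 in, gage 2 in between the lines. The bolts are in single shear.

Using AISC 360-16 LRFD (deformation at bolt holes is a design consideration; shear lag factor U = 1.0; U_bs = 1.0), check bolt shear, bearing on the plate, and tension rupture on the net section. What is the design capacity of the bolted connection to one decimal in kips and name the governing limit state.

112.1 kips (net-section rupture governs)

Bolt shear: A_b = π(0.75)²/4 = 0.44179 in². φR_n = 0.75 × 84 × 0.44179 × 6 × 1 = 167.0 kips.
Bearing (0.375 in plate, F_u = 58 ksi): end bolts L_c = 1.75 − 0.8125/2 = 1.34375, R_n = min(1.2×1.34375×0.375×58, 2.4×0.75×0.375×58) = 35.072 kips/bolt; interior L_c = 2.4375 − 0.8125 = 1.625, R_n = 39.15 kips/bolt. φR_n = 0.75 × (2×35.072 + 4×39.15) = 170.1 kips.
Tension rupture (net): A_n = (8.625 − 2×0.875)×0.375 = 2.5781 in² (U = 1.0, A_e = A_n). φR_n = 0.75 × 58 × 2.5781 = 112.1 kips.
Governing: min(167.0, 170.1, 112.1) = 112.1 kips → net-section rupture.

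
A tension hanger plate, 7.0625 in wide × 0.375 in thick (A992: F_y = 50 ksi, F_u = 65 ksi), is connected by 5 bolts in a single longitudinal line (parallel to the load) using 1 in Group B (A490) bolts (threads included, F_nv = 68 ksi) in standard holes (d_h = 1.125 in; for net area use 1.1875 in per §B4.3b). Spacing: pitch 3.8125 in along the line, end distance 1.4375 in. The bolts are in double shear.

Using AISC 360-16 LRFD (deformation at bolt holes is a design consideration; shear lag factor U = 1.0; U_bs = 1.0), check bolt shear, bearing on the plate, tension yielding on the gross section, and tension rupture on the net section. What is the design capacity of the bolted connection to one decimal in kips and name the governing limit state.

Bolt shear: A_b = π(1)²/4 = 0.7854 in². φR_n = 0.75 × 68 × 0.7854 × 5 × 2 = 400.6 kips.
Bearing (0.375 in plate, F_u = 65 ksi): end bolts L_c = 1.4375 − 1.125/2 = 0.875, R_n = min(1.2×0.875×0.375×65, 2.4×1×0.375×65) = 25.594 kips/bolt; interior L_c = 3.8125 − 1.125 = 2.6875, R_n = 58.5 kips/bolt. φR_n = 0.75 × (1×25.594 + 4×58.5) = 194.7 kips.
Tension yield (gross): A_g = 7.0625×0.375 = 2.6484 in². φR_n = 0.90 × 50 × 2.6484 = 119.2 kips.
Tension rupture (net): A_n = (7.0625 − 1×1.1875)×0.375 = 2.2031 in² (U = 1.0, A_e = A_n). φR_n = 0.75 × 65 × 2.2031 = 107.4 kips.
Governing: min(400.6, 194.7, 119.2, 107.4) = 107.4 kips → net-section rupture.

107.4 kips (net-section rupture governs)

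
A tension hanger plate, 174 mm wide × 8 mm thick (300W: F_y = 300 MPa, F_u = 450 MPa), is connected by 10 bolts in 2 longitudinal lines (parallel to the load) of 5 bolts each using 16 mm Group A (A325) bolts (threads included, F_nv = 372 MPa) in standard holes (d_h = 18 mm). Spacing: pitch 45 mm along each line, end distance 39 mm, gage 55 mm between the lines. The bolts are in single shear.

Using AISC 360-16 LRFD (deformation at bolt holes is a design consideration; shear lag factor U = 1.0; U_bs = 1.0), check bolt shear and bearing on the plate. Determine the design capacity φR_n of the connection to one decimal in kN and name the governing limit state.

Bolt shear: A_b = π(16)²/4 = 201.06 mm². φR_n = 0.75 × 372 × 201.06 × 10 × 1 = 561.0 kN.
Bearing (8 mm plate, F_u = 450 MPa): end bolts L_c = 39 − 18/2 = 30, R_n = min(1.2×30×8×450, 2.4×16×8×450) = 129.6 kN/bolt; interior L_c = 45 − 18 = 27, R_n = 116.64 kN/bolt. φR_n = 0.75 × (2×129.6 + 8×116.64) = 894.2 kN.
Governing: min(561.0, 894.2) = 561.0 kN → bolt shear.

561.0 kN (bolt shear governs)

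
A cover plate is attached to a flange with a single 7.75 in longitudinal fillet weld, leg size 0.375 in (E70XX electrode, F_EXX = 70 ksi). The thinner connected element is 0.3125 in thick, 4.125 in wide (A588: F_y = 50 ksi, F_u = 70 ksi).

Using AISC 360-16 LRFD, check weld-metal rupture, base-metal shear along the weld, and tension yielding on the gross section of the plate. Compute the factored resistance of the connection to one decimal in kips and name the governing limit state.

58.0 kips (gross-section yield governs)

Weld metal: throat = 0.707×0.375 = 0.26513 in, L = 7.75 in. φR_n = 0.75 × 0.6 × 70 × 0.26513 × 7.75 = 64.7 kips.
Base metal shear (0.3125 in plate): yield φR_n = 1.0×0.6×50×0.3125×7.75 = 72.7 kips; rupture φR_n = 0.75×0.6×70×0.3125×7.75 = 76.3 kips; take 72.7 kips (yield).
Tension yield (gross): A_g = 4.125×0.3125 = 1.2891 in². φR_n = 0.90 × 50 × 1.2891 = 58.0 kips.
Governing: min(64.7, 72.7, 58.0) = 58.0 kips → gross-section yield.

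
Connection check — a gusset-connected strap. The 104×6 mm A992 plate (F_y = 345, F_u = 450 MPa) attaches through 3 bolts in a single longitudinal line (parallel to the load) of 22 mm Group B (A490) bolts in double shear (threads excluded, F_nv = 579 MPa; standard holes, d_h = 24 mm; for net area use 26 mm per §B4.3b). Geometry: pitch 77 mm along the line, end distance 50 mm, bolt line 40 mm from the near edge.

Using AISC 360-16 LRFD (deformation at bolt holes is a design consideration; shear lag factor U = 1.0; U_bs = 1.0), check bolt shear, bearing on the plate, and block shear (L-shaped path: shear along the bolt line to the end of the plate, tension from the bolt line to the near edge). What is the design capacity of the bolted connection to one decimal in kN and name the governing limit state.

Bolt shear: A_b = π(22)²/4 = 380.13 mm². φR_n = 0.75 × 579 × 380.13 × 3 × 2 = 990.4 kN.
Bearing (6 mm plate, F_u = 450 MPa): end bolts L_c = 50 − 24/2 = 38, R_n = min(1.2×38×6×450, 2.4×22×6×450) = 123.12 kN/bolt; interior L_c = 77 − 24 = 53, R_n = 142.56 kN/bolt. φR_n = 0.75 × (1×123.12 + 2×142.56) = 306.2 kN.
Block shear: shear path 1×[50+2×77] = 1×204 mm, A_gv = 1224, A_nv = 1×(204 − 2.5×26)×6 = 834 mm²; tension to near edge: (40 − 0.5×26)×6 = 162 mm². R_n = min(0.6×450×834, 0.6×345×1224) + 1.0×450×162 = min(225.18, 253.37) + 72.9 = 298.08 kN. φR_n = 0.75 × 298.08 = 223.6 kN.
Governing: min(990.4, 306.2, 223.6) = 223.6 kN → block shear.

223.6 kN (block shear governs)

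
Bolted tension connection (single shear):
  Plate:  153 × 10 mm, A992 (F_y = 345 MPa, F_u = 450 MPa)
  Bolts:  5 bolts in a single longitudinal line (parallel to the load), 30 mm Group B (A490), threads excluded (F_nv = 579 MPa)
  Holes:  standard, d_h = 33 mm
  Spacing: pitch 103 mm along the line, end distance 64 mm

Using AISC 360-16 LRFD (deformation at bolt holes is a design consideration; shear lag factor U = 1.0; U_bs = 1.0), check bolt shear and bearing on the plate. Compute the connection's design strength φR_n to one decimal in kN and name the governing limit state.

Bolt shear: A_b = π(30)²/4 = 706.86 mm². φR_n = 0.75 × 579 × 706.86 × 5 × 1 = 1534.8 kN.
Bearing (10 mm plate, F_u = 450 MPa): end bolts L_c = 64 − 33/2 = 47.5, R_n = min(1.2×47.5×10×450, 2.4×30×10×450) = 256.5 kN/bolt; interior L_c = 103 − 33 = 70, R_n = 324 kN/bolt. φR_n = 0.75 × (1×256.5 + 4×324) = 1164.4 kN.
Governing: min(1534.8, 1164.4) = 1164.4 kN → bearing.

1164.4 kN (bearing governs)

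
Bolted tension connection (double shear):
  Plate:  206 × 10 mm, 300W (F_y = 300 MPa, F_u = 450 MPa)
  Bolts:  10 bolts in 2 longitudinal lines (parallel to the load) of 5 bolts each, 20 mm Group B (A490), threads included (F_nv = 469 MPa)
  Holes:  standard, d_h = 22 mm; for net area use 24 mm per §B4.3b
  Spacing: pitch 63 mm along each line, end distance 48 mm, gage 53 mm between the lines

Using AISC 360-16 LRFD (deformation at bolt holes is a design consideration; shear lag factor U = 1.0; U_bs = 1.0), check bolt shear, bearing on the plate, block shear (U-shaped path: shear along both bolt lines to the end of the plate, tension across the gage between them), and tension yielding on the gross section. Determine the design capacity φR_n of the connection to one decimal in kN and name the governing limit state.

556.2 kN (gross-section yield governs)

Bolt shear: A_b = π(20)²/4 = 314.16 mm². φR_n = 0.75 × 469 × 314.16 × 10 × 2 = 2210.1 kN.
Bearing (10 mm plate, F_u = 450 MPa): end bolts L_c = 48 − 22/2 = 37, R_n = min(1.2×37×10×450, 2.4×20×10×450) = 199.8 kN/bolt; interior L_c = 63 − 22 = 41, R_n = 216 kN/bolt. φR_n = 0.75 × (2×199.8 + 8×216) = 1595.7 kN.
Block shear: shear path 2×[48+4×63] = 2×300 mm, A_gv = 6000, A_nv = 2×(300 − 4.5×24)×10 = 3840 mm²; tension across gage: (53 − 1×24)×10 = 290 mm². R_n = min(0.6×450×3840, 0.6×300×6000) + 1.0×450×290 = min(1036.8, 1080) + 130.5 = 1167.3 kN. φR_n = 0.75 × 1167.3 = 875.5 kN.
Tension yield (gross): A_g = 206×10 = 2060 mm². φR_n = 0.90 × 300 × 2060 = 556.2 kN.
Governing: min(2210.1, 1595.7, 875.5, 556.2) = 556.2 kN → gross-section yield.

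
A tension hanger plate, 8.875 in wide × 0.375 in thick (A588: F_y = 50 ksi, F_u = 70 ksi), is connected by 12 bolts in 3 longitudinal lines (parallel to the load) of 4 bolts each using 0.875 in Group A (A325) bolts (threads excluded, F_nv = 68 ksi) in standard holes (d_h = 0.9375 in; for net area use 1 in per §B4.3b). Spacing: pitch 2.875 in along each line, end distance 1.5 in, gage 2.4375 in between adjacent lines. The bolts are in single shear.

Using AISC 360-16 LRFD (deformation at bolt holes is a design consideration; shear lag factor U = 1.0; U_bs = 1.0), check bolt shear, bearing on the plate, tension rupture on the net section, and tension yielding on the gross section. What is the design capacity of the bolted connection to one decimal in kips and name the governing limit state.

115.7 kips (net-section rupture governs)

Bolt shear: A_b = π(0.875)²/4 = 0.60132 in². φR_n = 0.75 × 68 × 0.60132 × 12 × 1 = 368.0 kips.
Bearing (0.375 in plate, F_u = 70 ksi): end bolts L_c = 1.5 − 0.9375/2 = 1.03125, R_n = min(1.2×1.03125×0.375×70, 2.4×0.875×0.375×70) = 32.484 kips/bolt; interior L_c = 2.875 − 0.9375 = 1.9375, R_n = 55.125 kips/bolt. φR_n = 0.75 × (3×32.484 + 9×55.125) = 445.2 kips.
Tension rupture (net): A_n = (8.875 − 3×1)×0.375 = 2.2031 in² (U = 1.0, A_e = A_n). φR_n = 0.75 × 70 × 2.2031 = 115.7 kips.
Tension yield (gross): A_g = 8.875×0.375 = 3.3281 in². φR_n = 0.90 × 50 × 3.3281 = 149.8 kips.
Governing: min(368.0, 445.2, 115.7, 149.8) = 115.7 kips → net-section rupture.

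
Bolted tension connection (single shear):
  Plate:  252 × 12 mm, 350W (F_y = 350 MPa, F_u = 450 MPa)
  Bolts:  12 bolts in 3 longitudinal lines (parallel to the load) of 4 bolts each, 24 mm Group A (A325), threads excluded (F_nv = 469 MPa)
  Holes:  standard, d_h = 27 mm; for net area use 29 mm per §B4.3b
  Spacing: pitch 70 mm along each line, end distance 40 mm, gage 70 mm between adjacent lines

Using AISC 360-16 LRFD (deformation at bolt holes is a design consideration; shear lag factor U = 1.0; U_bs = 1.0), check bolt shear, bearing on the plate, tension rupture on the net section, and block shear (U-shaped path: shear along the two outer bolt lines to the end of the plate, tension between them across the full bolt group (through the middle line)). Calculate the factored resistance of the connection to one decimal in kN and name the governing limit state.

Bolt shear: A_b = π(24)²/4 = 452.39 mm². φR_n = 0.75 × 469 × 452.39 × 12 × 1 = 1909.5 kN.
Bearing (12 mm plate, F_u = 450 MPa): end bolts L_c = 40 − 27/2 = 26.5, R_n = min(1.2×26.5×12×450, 2.4×24×12×450) = 171.72 kN/bolt; interior L_c = 70 − 27 = 43, R_n = 278.64 kN/bolt. φR_n = 0.75 × (3×171.72 + 9×278.64) = 2267.2 kN.
Tension rupture (net): A_n = (252 − 3×29)×12 = 1980 mm² (U = 1.0, A_e = A_n). φR_n = 0.75 × 450 × 1980 = 668.3 kN.
Block shear: shear path 2×[40+3×70] = 2×250 mm, A_gv = 6000, A_nv = 2×(250 − 3.5×29)×12 = 3564 mm²; tension across gage: (140 − 2×29)×12 = 984 mm². R_n = min(0.6×450×3564, 0.6×350×6000) + 1.0×450×984 = min(962.28, 1260) + 442.8 = 1405.1 kN. φR_n = 0.75 × 1405.1 = 1053.8 kN.
Governing: min(1909.5, 2267.2, 668.3, 1053.8) = 668.3 kN → net-section rupture.

668.3 kN (net-section rupture governs)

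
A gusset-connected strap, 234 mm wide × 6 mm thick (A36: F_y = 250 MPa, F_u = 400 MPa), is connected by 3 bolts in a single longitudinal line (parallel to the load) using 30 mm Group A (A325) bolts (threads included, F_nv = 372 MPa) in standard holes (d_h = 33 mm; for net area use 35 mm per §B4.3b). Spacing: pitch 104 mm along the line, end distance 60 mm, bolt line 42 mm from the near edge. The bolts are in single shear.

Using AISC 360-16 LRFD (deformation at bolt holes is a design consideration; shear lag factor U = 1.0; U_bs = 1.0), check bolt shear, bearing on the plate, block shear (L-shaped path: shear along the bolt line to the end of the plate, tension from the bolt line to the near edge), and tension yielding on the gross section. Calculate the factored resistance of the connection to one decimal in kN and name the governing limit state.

Bolt shear: A_b = π(30)²/4 = 706.86 mm². φR_n = 0.75 × 372 × 706.86 × 3 × 1 = 591.6 kN.
Bearing (6 mm plate, F_u = 400 MPa): end bolts L_c = 60 − 33/2 = 43.5, R_n = min(1.2×43.5×6×400, 2.4×30×6×400) = 125.28 kN/bolt; interior L_c = 104 − 33 = 71, R_n = 172.8 kN/bolt. φR_n = 0.75 × (1×125.28 + 2×172.8) = 353.2 kN.
Block shear: shear path 1×[60+2×104] = 1×268 mm, A_gv = 1608, A_nv = 1×(268 − 2.5×35)×6 = 1083 mm²; tension to near edge: (42 − 0.5×35)×6 = 147 mm². R_n = min(0.6×400×1083, 0.6×250×1608) + 1.0×400×147 = min(259.92, 241.2) + 58.8 = 300 kN. φR_n = 0.75 × 300 = 225.0 kN.
Tension yield (gross): A_g = 234×6 = 1404 mm². φR_n = 0.90 × 250 × 1404 = 315.9 kN.
Governing: min(591.6, 353.2, 225.0, 315.9) = 225.0 kN → block shear.

225.0 kN (block shear governs)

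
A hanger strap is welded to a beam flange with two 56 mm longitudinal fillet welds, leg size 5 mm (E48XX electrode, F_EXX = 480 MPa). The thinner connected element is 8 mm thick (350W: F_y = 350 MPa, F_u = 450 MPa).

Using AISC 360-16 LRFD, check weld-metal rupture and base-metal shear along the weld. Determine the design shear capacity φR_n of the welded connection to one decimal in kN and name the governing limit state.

85.5 kN (weld metal governs)

Weld metal: throat = 0.707×5 = 3.535 mm, L = 2×56 = 112 mm. φR_n = 0.75 × 0.6 × 480 × 3.535 × 112 = 85.5 kN.
Base metal shear (8 mm plate): yield φR_n = 1.0×0.6×350×8×112 = 188.2 kN; rupture φR_n = 0.75×0.6×450×8×112 = 181.4 kN; take 181.4 kN (rupture).
Governing: min(85.5, 181.4) = 85.5 kN → weld metal.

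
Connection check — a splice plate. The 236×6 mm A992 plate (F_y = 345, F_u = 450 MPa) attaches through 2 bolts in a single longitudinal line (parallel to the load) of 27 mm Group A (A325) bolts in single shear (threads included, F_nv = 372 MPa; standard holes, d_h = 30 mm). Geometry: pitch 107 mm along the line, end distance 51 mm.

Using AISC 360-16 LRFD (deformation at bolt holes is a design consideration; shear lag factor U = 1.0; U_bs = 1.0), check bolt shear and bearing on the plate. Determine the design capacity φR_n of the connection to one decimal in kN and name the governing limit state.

Bolt shear: A_b = π(27)²/4 = 572.56 mm². φR_n = 0.75 × 372 × 572.56 × 2 × 1 = 319.5 kN.
Bearing (6 mm plate, F_u = 450 MPa): end bolts L_c = 51 − 30/2 = 36, R_n = min(1.2×36×6×450, 2.4×27×6×450) = 116.64 kN/bolt; interior L_c = 107 − 30 = 77, R_n = 174.96 kN/bolt. φR_n = 0.75 × (1×116.64 + 1×174.96) = 218.7 kN.
Governing: min(319.5, 218.7) = 218.7 kN → bearing.

218.7 kN (bearing governs)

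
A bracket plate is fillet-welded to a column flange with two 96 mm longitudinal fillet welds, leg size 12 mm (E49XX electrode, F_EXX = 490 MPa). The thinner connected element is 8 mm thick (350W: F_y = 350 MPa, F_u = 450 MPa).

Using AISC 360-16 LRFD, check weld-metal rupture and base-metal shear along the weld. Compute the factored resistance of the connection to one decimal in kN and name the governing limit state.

311.0 kN (base-metal shear governs)

Weld metal: throat = 0.707×12 = 8.484 mm, L = 2×96 = 192 mm. φR_n = 0.75 × 0.6 × 490 × 8.484 × 192 = 359.2 kN.
Base metal shear (8 mm plate): yield φR_n = 1.0×0.6×350×8×192 = 322.6 kN; rupture φR_n = 0.75×0.6×450×8×192 = 311.0 kN; take 311.0 kN (rupture).
Governing: min(359.2, 311.0) = 311.0 kN → base-metal shear.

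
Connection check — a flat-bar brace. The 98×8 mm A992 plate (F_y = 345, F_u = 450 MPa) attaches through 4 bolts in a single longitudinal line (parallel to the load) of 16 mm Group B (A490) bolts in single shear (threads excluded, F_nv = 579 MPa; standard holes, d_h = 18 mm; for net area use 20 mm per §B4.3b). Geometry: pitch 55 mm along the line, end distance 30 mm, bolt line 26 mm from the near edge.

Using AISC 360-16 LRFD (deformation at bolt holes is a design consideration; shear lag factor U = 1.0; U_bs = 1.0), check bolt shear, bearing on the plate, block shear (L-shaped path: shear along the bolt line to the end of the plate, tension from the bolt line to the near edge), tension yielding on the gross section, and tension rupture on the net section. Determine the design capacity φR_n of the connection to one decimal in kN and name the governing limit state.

210.6 kN (net-section rupture governs)

Bolt shear: A_b = π(16)²/4 = 201.06 mm². φR_n = 0.75 × 579 × 201.06 × 4 × 1 = 349.2 kN.
Bearing (8 mm plate, F_u = 450 MPa): end bolts L_c = 30 − 18/2 = 21, R_n = min(1.2×21×8×450, 2.4×16×8×450) = 90.72 kN/bolt; interior L_c = 55 − 18 = 37, R_n = 138.24 kN/bolt. φR_n = 0.75 × (1×90.72 + 3×138.24) = 379.1 kN.
Block shear: shear path 1×[30+3×55] = 1×195 mm, A_gv = 1560, A_nv = 1×(195 − 3.5×20)×8 = 1000 mm²; tension to near edge: (26 − 0.5×20)×8 = 128 mm². R_n = min(0.6×450×1000, 0.6×345×1560) + 1.0×450×128 = min(270, 322.92) + 57.6 = 327.6 kN. φR_n = 0.75 × 327.6 = 245.7 kN.
Tension yield (gross): A_g = 98×8 = 784 mm². φR_n = 0.90 × 345 × 784 = 243.4 kN.
Tension rupture (net): A_n = (98 − 1×20)×8 = 624 mm² (U = 1.0, A_e = A_n). φR_n = 0.75 × 450 × 624 = 210.6 kN.
Governing: min(349.2, 379.1, 245.7, 243.4, 210.6) = 210.6 kN → net-section rupture.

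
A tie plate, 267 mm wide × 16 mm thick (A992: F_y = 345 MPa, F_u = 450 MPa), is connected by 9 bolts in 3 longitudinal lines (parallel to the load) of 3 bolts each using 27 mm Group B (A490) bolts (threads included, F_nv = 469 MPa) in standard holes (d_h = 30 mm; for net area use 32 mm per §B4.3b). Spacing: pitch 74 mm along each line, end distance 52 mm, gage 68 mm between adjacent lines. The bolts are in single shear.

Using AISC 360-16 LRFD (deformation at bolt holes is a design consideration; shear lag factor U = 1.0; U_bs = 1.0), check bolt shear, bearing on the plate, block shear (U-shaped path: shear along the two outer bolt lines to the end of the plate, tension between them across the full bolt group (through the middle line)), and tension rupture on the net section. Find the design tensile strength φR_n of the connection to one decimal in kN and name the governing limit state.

Bolt shear: A_b = π(27)²/4 = 572.56 mm². φR_n = 0.75 × 469 × 572.56 × 9 × 1 = 1812.6 kN.
Bearing (16 mm plate, F_u = 450 MPa): end bolts L_c = 52 − 30/2 = 37, R_n = min(1.2×37×16×450, 2.4×27×16×450) = 319.68 kN/bolt; interior L_c = 74 − 30 = 44, R_n = 380.16 kN/bolt. φR_n = 0.75 × (3×319.68 + 6×380.16) = 2430.0 kN.
Block shear: shear path 2×[52+2×74] = 2×200 mm, A_gv = 6400, A_nv = 2×(200 − 2.5×32)×16 = 3840 mm²; tension across gage: (136 − 2×32)×16 = 1152 mm². R_n = min(0.6×450×3840, 0.6×345×6400) + 1.0×450×1152 = min(1036.8, 1324.8) + 518.4 = 1555.2 kN. φR_n = 0.75 × 1555.2 = 1166.4 kN.
Tension rupture (net): A_n = (267 − 3×32)×16 = 2736 mm² (U = 1.0, A_e = A_n). φR_n = 0.75 × 450 × 2736 = 923.4 kN.
Governing: min(1812.6, 2430.0, 1166.4, 923.4) = 923.4 kN → net-section rupture.

923.4 kN (net-section rupture governs)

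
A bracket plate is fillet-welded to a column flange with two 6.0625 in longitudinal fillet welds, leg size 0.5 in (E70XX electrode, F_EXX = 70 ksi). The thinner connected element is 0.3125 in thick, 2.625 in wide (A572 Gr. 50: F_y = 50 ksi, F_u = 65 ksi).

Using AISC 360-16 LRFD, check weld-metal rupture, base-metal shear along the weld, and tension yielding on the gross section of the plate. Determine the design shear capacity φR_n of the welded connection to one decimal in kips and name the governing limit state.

Weld metal: throat = 0.707×0.5 = 0.3535 in, L = 2×6.0625 = 12.125 in. φR_n = 0.75 × 0.6 × 70 × 0.3535 × 12.125 = 135.0 kips.
Base metal shear (0.3125 in plate): yield φR_n = 1.0×0.6×50×0.3125×12.125 = 113.7 kips; rupture φR_n = 0.75×0.6×65×0.3125×12.125 = 110.8 kips; take 110.8 kips (rupture).
Tension yield (gross): A_g = 2.625×0.3125 = 0.82031 in². φR_n = 0.90 × 50 × 0.82031 = 36.9 kips.
Governing: min(135.0, 110.8, 36.9) = 36.9 kips → gross-section yield.

36.9 kips (gross-section yield governs)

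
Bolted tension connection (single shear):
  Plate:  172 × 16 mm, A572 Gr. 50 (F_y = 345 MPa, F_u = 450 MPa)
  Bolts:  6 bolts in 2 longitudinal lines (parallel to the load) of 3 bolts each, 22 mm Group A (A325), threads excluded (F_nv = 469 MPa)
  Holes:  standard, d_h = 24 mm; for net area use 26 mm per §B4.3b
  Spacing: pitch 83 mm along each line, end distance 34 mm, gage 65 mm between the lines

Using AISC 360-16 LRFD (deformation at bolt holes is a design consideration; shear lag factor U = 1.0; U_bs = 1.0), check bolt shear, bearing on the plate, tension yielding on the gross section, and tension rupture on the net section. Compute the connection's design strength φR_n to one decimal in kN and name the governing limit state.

648.0 kN (net-section rupture governs)

Bolt shear: A_b = π(22)²/4 = 380.13 mm². φR_n = 0.75 × 469 × 380.13 × 6 × 1 = 802.3 kN.
Bearing (16 mm plate, F_u = 450 MPa): end bolts L_c = 34 − 24/2 = 22, R_n = min(1.2×22×16×450, 2.4×22×16×450) = 190.08 kN/bolt; interior L_c = 83 − 24 = 59, R_n = 380.16 kN/bolt. φR_n = 0.75 × (2×190.08 + 4×380.16) = 1425.6 kN.
Tension yield (gross): A_g = 172×16 = 2752 mm². φR_n = 0.90 × 345 × 2752 = 854.5 kN.
Tension rupture (net): A_n = (172 − 2×26)×16 = 1920 mm² (U = 1.0, A_e = A_n). φR_n = 0.75 × 450 × 1920 = 648.0 kN.
Governing: min(802.3, 1425.6, 854.5, 648.0) = 648.0 kN → net-section rupture.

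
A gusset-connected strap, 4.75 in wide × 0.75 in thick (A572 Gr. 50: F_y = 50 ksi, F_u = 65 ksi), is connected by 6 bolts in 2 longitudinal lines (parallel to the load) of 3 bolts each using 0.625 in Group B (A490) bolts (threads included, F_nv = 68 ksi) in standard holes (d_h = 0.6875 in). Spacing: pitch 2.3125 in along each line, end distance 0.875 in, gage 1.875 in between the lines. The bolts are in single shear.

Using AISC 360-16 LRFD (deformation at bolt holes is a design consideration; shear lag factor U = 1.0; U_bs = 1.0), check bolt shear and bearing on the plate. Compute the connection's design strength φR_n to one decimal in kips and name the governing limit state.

93.9 kips (bolt shear governs)

Bolt shear: A_b = π(0.625)²/4 = 0.3068 in². φR_n = 0.75 × 68 × 0.3068 × 6 × 1 = 93.9 kips.
Bearing (0.75 in plate, F_u = 65 ksi): end bolts L_c = 0.875 − 0.6875/2 = 0.53125, R_n = min(1.2×0.53125×0.75×65, 2.4×0.625×0.75×65) = 31.078 kips/bolt; interior L_c = 2.3125 − 0.6875 = 1.625, R_n = 73.125 kips/bolt. φR_n = 0.75 × (2×31.078 + 4×73.125) = 266.0 kips.
Governing: min(93.9, 266.0) = 93.9 kips → bolt shear.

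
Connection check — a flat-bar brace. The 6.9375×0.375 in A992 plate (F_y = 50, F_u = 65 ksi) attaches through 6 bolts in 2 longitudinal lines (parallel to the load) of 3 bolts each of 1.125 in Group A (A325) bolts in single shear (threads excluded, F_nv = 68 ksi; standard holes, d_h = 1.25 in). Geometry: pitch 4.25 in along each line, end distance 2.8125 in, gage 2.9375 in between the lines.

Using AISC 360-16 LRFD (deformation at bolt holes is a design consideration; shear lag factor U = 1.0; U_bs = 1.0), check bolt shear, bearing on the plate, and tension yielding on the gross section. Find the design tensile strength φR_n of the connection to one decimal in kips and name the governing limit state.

Bolt shear: A_b = π(1.125)²/4 = 0.99402 in². φR_n = 0.75 × 68 × 0.99402 × 6 × 1 = 304.2 kips.
Bearing (0.375 in plate, F_u = 65 ksi): end bolts L_c = 2.8125 − 1.25/2 = 2.1875, R_n = min(1.2×2.1875×0.375×65, 2.4×1.125×0.375×65) = 63.984 kips/bolt; interior L_c = 4.25 − 1.25 = 3, R_n = 65.813 kips/bolt. φR_n = 0.75 × (2×63.984 + 4×65.813) = 293.4 kips.
Tension yield (gross): A_g = 6.9375×0.375 = 2.6016 in². φR_n = 0.90 × 50 × 2.6016 = 117.1 kips.
Governing: min(304.2, 293.4, 117.1) = 117.1 kips → gross-section yield.

117.1 kips (gross-section yield governs)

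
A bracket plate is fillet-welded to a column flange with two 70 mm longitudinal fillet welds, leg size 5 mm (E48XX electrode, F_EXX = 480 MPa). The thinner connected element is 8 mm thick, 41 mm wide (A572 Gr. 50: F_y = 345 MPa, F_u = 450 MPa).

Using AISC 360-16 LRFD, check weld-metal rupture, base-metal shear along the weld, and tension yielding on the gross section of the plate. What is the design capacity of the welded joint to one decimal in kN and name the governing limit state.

101.8 kN (gross-section yield governs)

Weld metal: throat = 0.707×5 = 3.535 mm, L = 2×70 = 140 mm. φR_n = 0.75 × 0.6 × 480 × 3.535 × 140 = 106.9 kN.
Base metal shear (8 mm plate): yield φR_n = 1.0×0.6×345×8×140 = 231.8 kN; rupture φR_n = 0.75×0.6×450×8×140 = 226.8 kN; take 226.8 kN (rupture).
Tension yield (gross): A_g = 41×8 = 328 mm². φR_n = 0.90 × 345 × 328 = 101.8 kN.
Governing: min(106.9, 226.8, 101.8) = 101.8 kN → gross-section yield.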